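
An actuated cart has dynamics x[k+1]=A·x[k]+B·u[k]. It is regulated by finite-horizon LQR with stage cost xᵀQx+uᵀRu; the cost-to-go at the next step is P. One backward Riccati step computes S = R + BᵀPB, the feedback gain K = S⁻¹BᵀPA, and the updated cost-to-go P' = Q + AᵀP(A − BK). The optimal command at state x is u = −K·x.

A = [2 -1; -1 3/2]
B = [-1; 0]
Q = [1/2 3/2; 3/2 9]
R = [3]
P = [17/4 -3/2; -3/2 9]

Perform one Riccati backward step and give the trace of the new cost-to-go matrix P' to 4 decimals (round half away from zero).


50.8793

BᵀP = [-4.2500 1.5000]
S = R + BᵀPB = [3] + [4.2500] = [7.2500]
BᵀPA = [-10.0000 6.5000]
K = S⁻¹·BᵀPA = [-1.3793 0.8966]
A−BK = [0.6207 -0.1034; -1.0000 1.5000]
AᵀP(A−BK) = [18.2069 -19.0345; -19.0345 23.1724]
P' = Q + AᵀP(A−BK) = [18.7069 -17.5345; -17.5345 32.1724]
tr(P') = 50.8793


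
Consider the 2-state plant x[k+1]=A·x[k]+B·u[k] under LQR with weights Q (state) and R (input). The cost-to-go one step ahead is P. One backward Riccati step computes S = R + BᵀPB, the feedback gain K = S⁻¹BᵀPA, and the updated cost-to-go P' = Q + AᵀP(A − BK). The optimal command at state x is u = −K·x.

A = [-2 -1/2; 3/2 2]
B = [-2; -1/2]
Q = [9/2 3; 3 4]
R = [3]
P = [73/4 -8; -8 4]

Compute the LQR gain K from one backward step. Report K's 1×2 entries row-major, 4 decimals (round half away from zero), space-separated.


BᵀP = [-32.5000 14.0000]
S = R + BᵀPB = [3] + [58.0000] = [61.0000]
BᵀPA = [86.0000 44.2500]
K = S⁻¹·BᵀPA = [1.4098 0.7254]
A−BK = [0.8197 0.9508; 2.2049 2.3627]
AᵀP(A−BK) = [8.7541 5.8648; 5.8648 4.4631]
P' = Q + AᵀP(A−BK) = [13.2541 8.8648; 8.8648 8.4631]
tr(P') = 21.7172

1.4098 0.7254


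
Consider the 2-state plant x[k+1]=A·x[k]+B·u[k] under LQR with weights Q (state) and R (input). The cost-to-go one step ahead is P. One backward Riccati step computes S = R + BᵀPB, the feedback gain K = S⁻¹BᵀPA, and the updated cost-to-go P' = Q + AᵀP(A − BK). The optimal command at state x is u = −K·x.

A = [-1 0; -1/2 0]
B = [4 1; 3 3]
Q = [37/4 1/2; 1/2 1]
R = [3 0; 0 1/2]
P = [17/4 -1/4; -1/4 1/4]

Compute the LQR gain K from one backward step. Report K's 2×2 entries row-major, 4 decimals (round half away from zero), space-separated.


-0.2358 0.0000 -0.0174 0.0000

BᵀP = [16.2500 -0.2500; 3.5000 0.5000]
S = R + BᵀPB = [3 0; 0 1/2] + [64.2500 15.5000; 15.5000 5.0000] = [67.2500 15.5000; 15.5000 5.5000]
BᵀPA = [-16.1250 0.0000; -3.7500 0.0000]
K = S⁻¹·BᵀPA = [-0.2358 0.0000; -0.0174 0.0000]
A−BK = [-0.0395 0.0000; 0.2594 0.0000]
AᵀP(A−BK) = [0.1955 0.0000; 0.0000 0.0000]
P' = Q + AᵀP(A−BK) = [9.4455 0.5000; 0.5000 1.0000]
tr(P') = 10.4455


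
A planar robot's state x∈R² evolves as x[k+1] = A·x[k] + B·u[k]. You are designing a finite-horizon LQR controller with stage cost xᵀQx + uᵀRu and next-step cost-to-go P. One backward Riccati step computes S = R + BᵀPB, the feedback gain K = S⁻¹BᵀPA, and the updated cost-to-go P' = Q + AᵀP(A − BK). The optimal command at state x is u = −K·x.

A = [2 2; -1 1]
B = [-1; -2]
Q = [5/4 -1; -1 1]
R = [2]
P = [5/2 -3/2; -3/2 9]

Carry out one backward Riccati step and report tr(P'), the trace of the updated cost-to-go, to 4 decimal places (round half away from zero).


BᵀP = [0.5000 -16.5000]
S = R + BᵀPB = [2] + [32.5000] = [34.5000]
BᵀPA = [17.5000 -15.5000]
K = S⁻¹·BᵀPA = [0.5072 -0.4493]
A−BK = [2.5072 1.5507; 0.0145 0.1014]
AᵀP(A−BK) = [16.1232 8.8623; 8.8623 6.0362]
P' = Q + AᵀP(A−BK) = [17.3732 7.8623; 7.8623 7.0362]
tr(P') = 24.4094

24.4094


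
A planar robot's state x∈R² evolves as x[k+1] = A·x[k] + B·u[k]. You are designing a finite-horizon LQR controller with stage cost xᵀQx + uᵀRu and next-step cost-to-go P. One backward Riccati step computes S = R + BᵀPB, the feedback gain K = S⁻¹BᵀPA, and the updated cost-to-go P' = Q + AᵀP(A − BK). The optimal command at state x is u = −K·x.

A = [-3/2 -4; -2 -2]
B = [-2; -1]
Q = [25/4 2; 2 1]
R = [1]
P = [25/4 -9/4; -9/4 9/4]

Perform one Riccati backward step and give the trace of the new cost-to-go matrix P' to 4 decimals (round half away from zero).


BᵀP = [-10.2500 2.2500]
S = R + BᵀPB = [1] + [18.2500] = [19.2500]
BᵀPA = [10.8750 36.5000]
K = S⁻¹·BᵀPA = [0.5649 1.8961]
A−BK = [-0.3701 -0.2078; -1.4351 -0.1039]
AᵀP(A−BK) = [3.4188 1.1299; 1.1299 3.7922]
P' = Q + AᵀP(A−BK) = [9.6688 3.1299; 3.1299 4.7922]
tr(P') = 14.4610

14.4610


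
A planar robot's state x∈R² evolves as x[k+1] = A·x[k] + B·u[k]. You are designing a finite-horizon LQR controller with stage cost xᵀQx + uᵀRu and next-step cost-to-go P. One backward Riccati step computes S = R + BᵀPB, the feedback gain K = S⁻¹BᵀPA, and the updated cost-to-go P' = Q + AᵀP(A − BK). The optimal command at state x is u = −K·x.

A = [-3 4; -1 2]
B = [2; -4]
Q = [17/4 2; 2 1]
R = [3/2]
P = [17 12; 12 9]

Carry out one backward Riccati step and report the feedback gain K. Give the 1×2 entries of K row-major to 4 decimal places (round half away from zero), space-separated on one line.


2.5116 -3.7209

BᵀP = [-14.0000 -12.0000]
S = R + BᵀPB = [3/2] + [20.0000] = [21.5000]
BᵀPA = [54.0000 -80.0000]
K = S⁻¹·BᵀPA = [2.5116 -3.7209]
A−BK = [-8.0233 11.4419; 9.0465 -12.8837]
AᵀP(A−BK) = [98.3721 -141.0698; -141.0698 202.3256]
P' = Q + AᵀP(A−BK) = [102.6221 -139.0698; -139.0698 203.3256]
tr(P') = 305.9477


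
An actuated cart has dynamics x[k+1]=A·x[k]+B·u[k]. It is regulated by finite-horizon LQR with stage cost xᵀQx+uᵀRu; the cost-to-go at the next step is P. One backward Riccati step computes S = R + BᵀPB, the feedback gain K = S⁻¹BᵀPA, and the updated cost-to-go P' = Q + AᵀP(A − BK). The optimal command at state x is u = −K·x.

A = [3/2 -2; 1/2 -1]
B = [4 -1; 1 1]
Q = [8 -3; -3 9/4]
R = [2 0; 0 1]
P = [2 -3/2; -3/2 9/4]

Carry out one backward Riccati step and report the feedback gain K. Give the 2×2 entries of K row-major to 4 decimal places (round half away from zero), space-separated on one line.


BᵀP = [6.5000 -3.7500; -3.5000 3.7500]
S = R + BᵀPB = [2 0; 0 1] + [22.2500 -10.2500; -10.2500 7.2500] = [24.2500 -10.2500; -10.2500 8.2500]
BᵀPA = [7.8750 -9.2500; -3.3750 3.2500]
K = S⁻¹·BᵀPA = [0.3197 -0.4526; -0.0118 -0.1684]
A−BK = [0.2092 -0.3579; 0.1921 -0.3789]
AᵀP(A−BK) = [0.2546 -0.3789; -0.3789 0.6105]
P' = Q + AᵀP(A−BK) = [8.2546 -3.3789; -3.3789 2.8605]
tr(P') = 11.1151

0.3197 -0.4526 -0.0118 -0.1684


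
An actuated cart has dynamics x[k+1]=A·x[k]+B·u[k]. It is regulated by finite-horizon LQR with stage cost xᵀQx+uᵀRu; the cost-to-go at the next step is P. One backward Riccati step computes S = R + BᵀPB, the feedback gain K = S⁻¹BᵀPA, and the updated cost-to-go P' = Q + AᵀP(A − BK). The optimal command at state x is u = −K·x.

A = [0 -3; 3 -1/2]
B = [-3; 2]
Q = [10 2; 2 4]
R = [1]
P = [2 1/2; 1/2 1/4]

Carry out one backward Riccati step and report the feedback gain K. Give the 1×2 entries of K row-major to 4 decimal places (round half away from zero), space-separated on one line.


-0.2143 1.1071

BᵀP = [-5.0000 -1.0000]
S = R + BᵀPB = [1] + [13.0000] = [14.0000]
BᵀPA = [-3.0000 15.5000]
K = S⁻¹·BᵀPA = [-0.2143 1.1071]
A−BK = [-0.6429 0.3214; 3.4286 -2.7143]
AᵀP(A−BK) = [1.6071 -1.5536; -1.5536 2.4018]
P' = Q + AᵀP(A−BK) = [11.6071 0.4464; 0.4464 6.4018]
tr(P') = 18.0089


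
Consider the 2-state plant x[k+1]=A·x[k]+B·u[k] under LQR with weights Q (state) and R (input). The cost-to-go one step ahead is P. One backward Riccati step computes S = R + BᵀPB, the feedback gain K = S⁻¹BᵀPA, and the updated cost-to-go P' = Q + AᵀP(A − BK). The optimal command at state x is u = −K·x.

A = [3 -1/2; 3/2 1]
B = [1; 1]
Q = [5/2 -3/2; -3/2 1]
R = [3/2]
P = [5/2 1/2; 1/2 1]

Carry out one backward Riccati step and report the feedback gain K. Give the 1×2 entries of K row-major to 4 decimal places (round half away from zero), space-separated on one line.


BᵀP = [3.0000 1.5000]
S = R + BᵀPB = [3/2] + [4.5000] = [6.0000]
BᵀPA = [11.2500 0.0000]
K = S⁻¹·BᵀPA = [1.8750 0.0000]
A−BK = [1.1250 -0.5000; -0.3750 1.0000]
AᵀP(A−BK) = [8.1563 -1.1250; -1.1250 1.1250]
P' = Q + AᵀP(A−BK) = [10.6563 -2.6250; -2.6250 2.1250]
tr(P') = 12.7813

1.8750 0.0000


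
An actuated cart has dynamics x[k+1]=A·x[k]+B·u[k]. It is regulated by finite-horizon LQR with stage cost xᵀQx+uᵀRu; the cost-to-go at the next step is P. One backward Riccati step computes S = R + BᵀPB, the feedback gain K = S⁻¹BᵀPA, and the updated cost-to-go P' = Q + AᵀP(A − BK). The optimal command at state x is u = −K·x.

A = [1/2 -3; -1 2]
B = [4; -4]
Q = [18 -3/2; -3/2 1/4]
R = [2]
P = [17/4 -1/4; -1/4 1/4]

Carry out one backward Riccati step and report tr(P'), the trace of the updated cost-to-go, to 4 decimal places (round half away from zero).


BᵀP = [18.0000 -2.0000]
S = R + BᵀPB = [2] + [80.0000] = [82.0000]
BᵀPA = [11.0000 -58.0000]
K = S⁻¹·BᵀPA = [0.1341 -0.7073]
A−BK = [-0.0366 -0.1707; -0.4634 -0.8293]
AᵀP(A−BK) = [0.0869 -0.0945; -0.0945 1.2256]
P' = Q + AᵀP(A−BK) = [18.0869 -1.5945; -1.5945 1.4756]
tr(P') = 19.5625

19.5625


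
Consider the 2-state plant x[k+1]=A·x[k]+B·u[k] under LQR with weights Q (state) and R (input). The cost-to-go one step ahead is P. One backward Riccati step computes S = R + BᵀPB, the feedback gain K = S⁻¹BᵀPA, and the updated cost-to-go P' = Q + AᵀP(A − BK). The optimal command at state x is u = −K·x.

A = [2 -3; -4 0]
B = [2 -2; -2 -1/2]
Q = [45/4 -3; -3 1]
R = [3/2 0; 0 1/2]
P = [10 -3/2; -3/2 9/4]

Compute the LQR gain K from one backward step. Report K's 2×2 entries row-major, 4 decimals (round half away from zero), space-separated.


1.5985 -0.3138 0.5658 1.1689

BᵀP = [23.0000 -7.5000; -19.2500 1.8750]
S = R + BᵀPB = [3/2 0; 0 1/2] + [61.0000 -42.2500; -42.2500 37.5625] = [62.5000 -42.2500; -42.2500 38.0625]
BᵀPA = [76.0000 -69.0000; -46.0000 57.7500]
K = S⁻¹·BᵀPA = [1.5985 -0.3138; 0.5658 1.1689]
A−BK = [-0.0654 -0.0346; -0.5201 -0.0433]
AᵀP(A−BK) = [4.5422 -0.3798; -0.3798 0.8426]
P' = Q + AᵀP(A−BK) = [15.7922 -3.3798; -3.3798 1.8426]
tr(P') = 17.6348


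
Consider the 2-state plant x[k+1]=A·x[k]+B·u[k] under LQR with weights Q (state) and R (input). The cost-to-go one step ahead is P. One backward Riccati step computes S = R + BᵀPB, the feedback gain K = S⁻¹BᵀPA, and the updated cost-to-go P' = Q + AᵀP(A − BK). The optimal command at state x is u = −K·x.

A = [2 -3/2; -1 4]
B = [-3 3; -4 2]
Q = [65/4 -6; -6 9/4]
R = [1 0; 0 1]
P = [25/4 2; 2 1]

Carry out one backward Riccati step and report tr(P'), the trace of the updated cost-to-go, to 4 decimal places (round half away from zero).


24.2306

BᵀP = [-26.7500 -10.0000; 22.7500 8.0000]
S = R + BᵀPB = [1 0; 0 1] + [120.2500 -100.2500; -100.2500 84.2500] = [121.2500 -100.2500; -100.2500 85.2500]
BᵀPA = [-43.5000 0.1250; 37.5000 -2.1250]
K = S⁻¹·BᵀPA = [0.1780 -0.7064; 0.6492 -0.8556]
A−BK = [0.5864 -1.0524; -1.5864 2.8857]
AᵀP(A−BK) = [1.3979 -2.3927; -2.3927 4.3327]
P' = Q + AᵀP(A−BK) = [17.6479 -8.3927; -8.3927 6.5827]
tr(P') = 24.2306


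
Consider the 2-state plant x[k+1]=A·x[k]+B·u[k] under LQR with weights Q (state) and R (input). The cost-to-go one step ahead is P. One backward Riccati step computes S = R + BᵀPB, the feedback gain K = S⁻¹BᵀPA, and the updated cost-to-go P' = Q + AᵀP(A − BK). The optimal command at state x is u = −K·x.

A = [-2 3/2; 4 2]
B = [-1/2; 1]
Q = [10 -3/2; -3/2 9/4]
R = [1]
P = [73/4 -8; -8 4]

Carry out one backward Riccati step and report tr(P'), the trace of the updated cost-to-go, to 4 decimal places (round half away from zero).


31.0578

BᵀP = [-17.1250 8.0000]
S = R + BᵀPB = [1] + [16.5625] = [17.5625]
BᵀPA = [66.2500 -9.6875]
K = S⁻¹·BᵀPA = [3.7722 -0.5516]
A−BK = [-0.1139 1.2242; 0.2278 2.5516]
AᵀP(A−BK) = [15.0890 -2.2064; -2.2064 3.7189]
P' = Q + AᵀP(A−BK) = [25.0890 -3.7064; -3.7064 5.9689]
tr(P') = 31.0578


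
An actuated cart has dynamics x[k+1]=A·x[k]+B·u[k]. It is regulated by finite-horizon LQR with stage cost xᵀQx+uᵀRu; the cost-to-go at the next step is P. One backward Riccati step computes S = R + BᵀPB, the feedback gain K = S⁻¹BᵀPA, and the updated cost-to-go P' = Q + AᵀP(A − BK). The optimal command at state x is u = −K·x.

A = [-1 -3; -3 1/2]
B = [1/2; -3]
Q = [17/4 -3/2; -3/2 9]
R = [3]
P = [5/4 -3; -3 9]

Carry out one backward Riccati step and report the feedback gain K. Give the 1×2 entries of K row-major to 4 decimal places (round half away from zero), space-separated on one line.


BᵀP = [9.6250 -28.5000]
S = R + BᵀPB = [3] + [90.3125] = [93.3125]
BᵀPA = [75.8750 -43.1250]
K = S⁻¹·BᵀPA = [0.8131 -0.4622]
A−BK = [-1.4066 -2.7689; -0.5606 -0.8865]
AᵀP(A−BK) = [2.5539 -0.1839; -0.1839 2.5695]
P' = Q + AᵀP(A−BK) = [6.8039 -1.6839; -1.6839 11.5695]
tr(P') = 18.3734

0.8131 -0.4622


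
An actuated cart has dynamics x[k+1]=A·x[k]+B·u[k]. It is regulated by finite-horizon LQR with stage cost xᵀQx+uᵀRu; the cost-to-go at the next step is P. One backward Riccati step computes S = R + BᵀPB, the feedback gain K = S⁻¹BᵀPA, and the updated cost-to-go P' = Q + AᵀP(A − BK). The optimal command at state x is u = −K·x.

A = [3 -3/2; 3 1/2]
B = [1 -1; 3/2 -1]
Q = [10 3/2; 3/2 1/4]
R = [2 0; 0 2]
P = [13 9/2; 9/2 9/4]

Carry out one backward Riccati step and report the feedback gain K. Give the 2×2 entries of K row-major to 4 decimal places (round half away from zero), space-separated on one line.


BᵀP = [19.7500 7.8750; -17.5000 -6.7500]
S = R + BᵀPB = [2 0; 0 2] + [31.5625 -27.6250; -27.6250 24.2500] = [33.5625 -27.6250; -27.6250 26.2500]
BᵀPA = [82.8750 -25.6875; -72.7500 22.8750]
K = S⁻¹·BᵀPA = [1.4062 -0.3595; -1.2916 0.4931]
A−BK = [0.3022 -0.6474; -0.4008 1.5323]
AᵀP(A−BK) = [7.7497 -2.9586; -2.9586 2.5483]
P' = Q + AᵀP(A−BK) = [17.7497 -1.4586; -1.4586 2.7983]
tr(P') = 20.5480

1.4062 -0.3595 -1.2916 0.4931


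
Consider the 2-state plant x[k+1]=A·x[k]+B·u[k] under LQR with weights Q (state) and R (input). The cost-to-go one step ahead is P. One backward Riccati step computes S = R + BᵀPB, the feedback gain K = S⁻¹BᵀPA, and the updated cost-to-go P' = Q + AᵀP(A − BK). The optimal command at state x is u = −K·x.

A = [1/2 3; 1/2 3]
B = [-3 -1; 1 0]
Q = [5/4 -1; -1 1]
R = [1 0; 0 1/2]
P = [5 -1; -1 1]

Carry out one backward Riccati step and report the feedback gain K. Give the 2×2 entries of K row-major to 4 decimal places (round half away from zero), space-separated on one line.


BᵀP = [-16.0000 4.0000; -5.0000 1.0000]
S = R + BᵀPB = [1 0; 0 1/2] + [52.0000 16.0000; 16.0000 5.0000] = [53.0000 16.0000; 16.0000 5.5000]
BᵀPA = [-6.0000 -36.0000; -2.0000 -12.0000]
K = S⁻¹·BᵀPA = [-0.0282 -0.1690; -0.2817 -1.6901]
A−BK = [0.1338 0.8028; 0.5282 3.1690]
AᵀP(A−BK) = [0.2676 1.6056; 1.6056 9.6338]
P' = Q + AᵀP(A−BK) = [1.5176 0.6056; 0.6056 10.6338]
tr(P') = 12.1514

-0.0282 -0.1690 -0.2817 -1.6901


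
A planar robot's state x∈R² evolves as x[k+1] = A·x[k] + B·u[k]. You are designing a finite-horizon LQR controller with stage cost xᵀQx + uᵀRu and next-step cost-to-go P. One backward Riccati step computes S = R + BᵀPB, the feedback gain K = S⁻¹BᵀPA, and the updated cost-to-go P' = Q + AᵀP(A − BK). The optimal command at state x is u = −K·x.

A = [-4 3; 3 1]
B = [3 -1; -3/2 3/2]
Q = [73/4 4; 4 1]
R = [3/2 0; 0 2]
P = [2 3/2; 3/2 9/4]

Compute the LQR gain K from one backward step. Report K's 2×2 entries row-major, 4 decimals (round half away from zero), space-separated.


BᵀP = [3.7500 1.1250; 0.2500 1.8750]
S = R + BᵀPB = [3/2 0; 0 2] + [9.5625 -2.0625; -2.0625 2.5625] = [11.0625 -2.0625; -2.0625 4.5625]
BᵀPA = [-11.6250 12.3750; 4.6250 2.6250]
K = S⁻¹·BᵀPA = [-0.9412 1.3387; 0.5882 1.1805]
A−BK = [-0.5882 0.1643; 0.7059 1.2373]
AᵀP(A−BK) = [2.5882 0.3529; 0.3529 9.5842]
P' = Q + AᵀP(A−BK) = [20.8382 4.3529; 4.3529 10.5842]
tr(P') = 31.4224

-0.9412 1.3387 0.5882 1.1805


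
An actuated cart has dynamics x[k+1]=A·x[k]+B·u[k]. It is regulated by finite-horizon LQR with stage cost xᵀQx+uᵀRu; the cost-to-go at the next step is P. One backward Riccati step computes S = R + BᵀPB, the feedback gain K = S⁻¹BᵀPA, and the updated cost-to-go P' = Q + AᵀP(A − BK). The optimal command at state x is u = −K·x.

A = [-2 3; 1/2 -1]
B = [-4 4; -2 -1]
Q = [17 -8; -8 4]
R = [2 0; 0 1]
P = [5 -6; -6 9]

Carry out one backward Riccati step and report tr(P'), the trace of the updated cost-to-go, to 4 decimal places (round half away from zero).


BᵀP = [-8.0000 6.0000; 26.0000 -33.0000]
S = R + BᵀPB = [2 0; 0 1] + [20.0000 -38.0000; -38.0000 137.0000] = [22.0000 -38.0000; -38.0000 138.0000]
BᵀPA = [19.0000 -30.0000; -68.5000 111.0000]
K = S⁻¹·BᵀPA = [0.0119 0.0490; -0.4931 0.8178]
A−BK = [0.0201 -0.0754; 0.0308 -0.0842]
AᵀP(A−BK) = [0.2465 -0.4089; -0.4089 0.6897]
P' = Q + AᵀP(A−BK) = [17.2465 -8.4089; -8.4089 4.6897]
tr(P') = 21.9362

21.9362


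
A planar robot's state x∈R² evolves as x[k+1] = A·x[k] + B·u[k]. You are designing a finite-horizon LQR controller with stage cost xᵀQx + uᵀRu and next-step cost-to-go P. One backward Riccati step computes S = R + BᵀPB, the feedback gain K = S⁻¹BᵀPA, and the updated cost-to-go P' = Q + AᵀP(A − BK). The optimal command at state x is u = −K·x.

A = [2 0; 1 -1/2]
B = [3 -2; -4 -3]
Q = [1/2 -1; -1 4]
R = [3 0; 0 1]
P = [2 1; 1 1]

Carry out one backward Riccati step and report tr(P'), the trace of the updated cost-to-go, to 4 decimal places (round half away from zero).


BᵀP = [2.0000 -1.0000; -7.0000 -5.0000]
S = R + BᵀPB = [3 0; 0 1] + [10.0000 -1.0000; -1.0000 29.0000] = [13.0000 -1.0000; -1.0000 30.0000]
BᵀPA = [3.0000 0.5000; -19.0000 2.5000]
K = S⁻¹·BᵀPA = [0.1825 0.0450; -0.6272 0.0848]
A−BK = [0.1979 0.0347; -0.1517 -0.0656]
AᵀP(A−BK) = [0.5347 -0.0231; -0.0231 0.0154]
P' = Q + AᵀP(A−BK) = [1.0347 -1.0231; -1.0231 4.0154]
tr(P') = 5.0501

5.0501


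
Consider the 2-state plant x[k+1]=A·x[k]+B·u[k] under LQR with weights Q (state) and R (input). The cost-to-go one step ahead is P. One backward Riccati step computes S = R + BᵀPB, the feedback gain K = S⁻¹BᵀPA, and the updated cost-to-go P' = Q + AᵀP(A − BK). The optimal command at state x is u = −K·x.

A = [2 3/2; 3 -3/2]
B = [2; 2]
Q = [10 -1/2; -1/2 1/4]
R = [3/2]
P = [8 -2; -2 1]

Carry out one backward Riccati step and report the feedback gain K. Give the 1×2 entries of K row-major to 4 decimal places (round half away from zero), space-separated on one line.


0.8372 0.9767

BᵀP = [12.0000 -2.0000]
S = R + BᵀPB = [3/2] + [20.0000] = [21.5000]
BᵀPA = [18.0000 21.0000]
K = S⁻¹·BᵀPA = [0.8372 0.9767]
A−BK = [0.3256 -0.4535; 1.3256 -3.4535]
AᵀP(A−BK) = [1.9302 -1.0814; -1.0814 8.7384]
P' = Q + AᵀP(A−BK) = [11.9302 -1.5814; -1.5814 8.9884]
tr(P') = 20.9186


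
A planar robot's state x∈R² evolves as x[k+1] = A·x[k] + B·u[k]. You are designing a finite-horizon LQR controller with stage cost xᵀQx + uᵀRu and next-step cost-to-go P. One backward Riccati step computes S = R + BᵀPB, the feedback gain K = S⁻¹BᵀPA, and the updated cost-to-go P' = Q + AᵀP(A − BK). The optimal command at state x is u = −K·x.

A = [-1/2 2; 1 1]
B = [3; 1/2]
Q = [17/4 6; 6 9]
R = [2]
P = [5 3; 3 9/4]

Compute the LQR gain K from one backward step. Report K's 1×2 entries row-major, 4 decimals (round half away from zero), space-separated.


0.0331 0.7624

BᵀP = [16.5000 10.1250]
S = R + BᵀPB = [2] + [54.5625] = [56.5625]
BᵀPA = [1.8750 43.1250]
K = S⁻¹·BᵀPA = [0.0331 0.7624]
A−BK = [-0.5994 -0.2873; 0.9834 0.6188]
AᵀP(A−BK) = [0.4378 0.3204; 0.3204 1.3702]
P' = Q + AᵀP(A−BK) = [4.6878 6.3204; 6.3204 10.3702]
tr(P') = 15.0580


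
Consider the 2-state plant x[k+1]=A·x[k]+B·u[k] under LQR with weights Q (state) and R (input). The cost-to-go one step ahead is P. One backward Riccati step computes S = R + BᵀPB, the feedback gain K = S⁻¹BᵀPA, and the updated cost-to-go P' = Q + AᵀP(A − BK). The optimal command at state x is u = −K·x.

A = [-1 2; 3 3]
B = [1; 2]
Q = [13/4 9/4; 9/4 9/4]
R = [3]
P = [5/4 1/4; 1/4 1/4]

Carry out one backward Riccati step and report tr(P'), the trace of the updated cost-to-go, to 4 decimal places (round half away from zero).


12.4200

BᵀP = [1.7500 0.7500]
S = R + BᵀPB = [3] + [3.2500] = [6.2500]
BᵀPA = [0.5000 5.7500]
K = S⁻¹·BᵀPA = [0.0800 0.9200]
A−BK = [-1.0800 1.0800; 2.8400 1.1600]
AᵀP(A−BK) = [1.9600 0.0400; 0.0400 4.9600]
P' = Q + AᵀP(A−BK) = [5.2100 2.2900; 2.2900 7.2100]
tr(P') = 12.4200


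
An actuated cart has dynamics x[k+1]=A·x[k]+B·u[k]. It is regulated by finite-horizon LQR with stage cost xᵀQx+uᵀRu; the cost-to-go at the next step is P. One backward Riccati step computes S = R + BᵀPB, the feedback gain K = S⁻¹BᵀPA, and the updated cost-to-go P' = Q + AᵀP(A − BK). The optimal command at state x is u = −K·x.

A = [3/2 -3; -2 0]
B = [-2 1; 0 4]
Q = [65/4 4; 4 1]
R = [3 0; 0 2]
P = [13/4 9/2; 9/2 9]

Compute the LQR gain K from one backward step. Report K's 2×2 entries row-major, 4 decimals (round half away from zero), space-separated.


BᵀP = [-6.5000 -9.0000; 21.2500 40.5000]
S = R + BᵀPB = [3 0; 0 2] + [13.0000 -42.5000; -42.5000 183.2500] = [16.0000 -42.5000; -42.5000 185.2500]
BᵀPA = [8.2500 19.5000; -49.1250 -63.7500]
K = S⁻¹·BᵀPA = [-0.4833 0.7800; -0.3761 -0.1652]
A−BK = [0.9095 -1.2749; -0.4958 0.6608]
AᵀP(A−BK) = [1.8258 -2.1747; -2.1747 3.5098]
P' = Q + AᵀP(A−BK) = [18.0758 1.8253; 1.8253 4.5098]
tr(P') = 22.5857

-0.4833 0.7800 -0.3761 -0.1652


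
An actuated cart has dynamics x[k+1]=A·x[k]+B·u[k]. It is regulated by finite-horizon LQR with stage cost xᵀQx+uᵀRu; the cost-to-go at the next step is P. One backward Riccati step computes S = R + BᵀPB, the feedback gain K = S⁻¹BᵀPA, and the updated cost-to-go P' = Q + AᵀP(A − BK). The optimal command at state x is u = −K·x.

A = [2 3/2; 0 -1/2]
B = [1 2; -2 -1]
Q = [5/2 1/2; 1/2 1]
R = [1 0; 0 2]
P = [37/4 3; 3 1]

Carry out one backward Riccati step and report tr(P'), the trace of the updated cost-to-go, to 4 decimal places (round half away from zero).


BᵀP = [3.2500 1.0000; 15.5000 5.0000]
S = R + BᵀPB = [1 0; 0 2] + [1.2500 5.5000; 5.5000 26.0000] = [2.2500 5.5000; 5.5000 28.0000]
BᵀPA = [6.5000 4.3750; 31.0000 20.7500]
K = S⁻¹·BᵀPA = [0.3511 0.2557; 1.0382 0.6908]
A−BK = [-0.4275 -0.1374; 1.7405 0.7023]
AᵀP(A−BK) = [2.5344 1.6718; 1.6718 1.1088]
P' = Q + AᵀP(A−BK) = [5.0344 2.1718; 2.1718 2.1088]
tr(P') = 7.1431

7.1431


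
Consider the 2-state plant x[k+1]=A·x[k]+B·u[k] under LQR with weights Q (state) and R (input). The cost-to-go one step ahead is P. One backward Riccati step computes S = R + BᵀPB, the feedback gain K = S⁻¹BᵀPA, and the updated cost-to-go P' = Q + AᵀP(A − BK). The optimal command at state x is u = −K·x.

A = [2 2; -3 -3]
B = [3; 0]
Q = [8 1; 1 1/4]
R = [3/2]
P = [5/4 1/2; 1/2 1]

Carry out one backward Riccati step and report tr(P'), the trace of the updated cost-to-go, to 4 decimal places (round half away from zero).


22.8382

BᵀP = [3.7500 1.5000]
S = R + BᵀPB = [3/2] + [11.2500] = [12.7500]
BᵀPA = [3.0000 3.0000]
K = S⁻¹·BᵀPA = [0.2353 0.2353]
A−BK = [1.2941 1.2941; -3.0000 -3.0000]
AᵀP(A−BK) = [7.2941 7.2941; 7.2941 7.2941]
P' = Q + AᵀP(A−BK) = [15.2941 8.2941; 8.2941 7.5441]
tr(P') = 22.8382


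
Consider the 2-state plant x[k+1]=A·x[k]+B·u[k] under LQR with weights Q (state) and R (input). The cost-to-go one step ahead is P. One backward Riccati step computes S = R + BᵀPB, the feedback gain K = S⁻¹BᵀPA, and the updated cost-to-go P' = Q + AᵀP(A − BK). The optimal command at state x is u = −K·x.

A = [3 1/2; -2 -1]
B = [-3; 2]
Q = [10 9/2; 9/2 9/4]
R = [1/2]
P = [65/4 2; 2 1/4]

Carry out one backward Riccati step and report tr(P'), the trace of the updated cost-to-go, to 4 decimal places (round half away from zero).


12.7593

BᵀP = [-44.7500 -5.5000]
S = R + BᵀPB = [1/2] + [123.2500] = [123.7500]
BᵀPA = [-123.2500 -16.8750]
K = S⁻¹·BᵀPA = [-0.9960 -0.1364]
A−BK = [0.0121 0.0909; -0.0081 -0.7273]
AᵀP(A−BK) = [0.4980 0.0682; 0.0682 0.0114]
P' = Q + AᵀP(A−BK) = [10.4980 4.5682; 4.5682 2.2614]
tr(P') = 12.7593


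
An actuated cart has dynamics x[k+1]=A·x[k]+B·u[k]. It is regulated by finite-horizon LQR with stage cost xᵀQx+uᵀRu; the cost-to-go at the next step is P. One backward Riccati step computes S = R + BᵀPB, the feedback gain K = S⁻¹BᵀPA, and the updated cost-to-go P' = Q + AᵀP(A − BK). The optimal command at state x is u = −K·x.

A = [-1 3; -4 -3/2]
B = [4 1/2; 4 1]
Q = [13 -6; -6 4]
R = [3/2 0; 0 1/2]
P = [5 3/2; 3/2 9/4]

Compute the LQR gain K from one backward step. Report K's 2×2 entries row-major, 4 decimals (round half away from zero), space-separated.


-0.1980 0.7545 -1.9010 -2.4772

BᵀP = [26.0000 15.0000; 4.0000 3.0000]
S = R + BᵀPB = [3/2 0; 0 1/2] + [164.0000 28.0000; 28.0000 5.0000] = [165.5000 28.0000; 28.0000 5.5000]
BᵀPA = [-86.0000 55.5000; -16.0000 7.5000]
K = S⁻¹·BᵀPA = [-0.1980 0.7545; -1.9010 -2.4772]
A−BK = [0.7426 1.2208; -1.3069 -2.0406]
AᵀP(A−BK) = [5.5545 7.9975; 7.9975 13.2694]
P' = Q + AᵀP(A−BK) = [18.5545 1.9975; 1.9975 17.2694]
tr(P') = 35.8239


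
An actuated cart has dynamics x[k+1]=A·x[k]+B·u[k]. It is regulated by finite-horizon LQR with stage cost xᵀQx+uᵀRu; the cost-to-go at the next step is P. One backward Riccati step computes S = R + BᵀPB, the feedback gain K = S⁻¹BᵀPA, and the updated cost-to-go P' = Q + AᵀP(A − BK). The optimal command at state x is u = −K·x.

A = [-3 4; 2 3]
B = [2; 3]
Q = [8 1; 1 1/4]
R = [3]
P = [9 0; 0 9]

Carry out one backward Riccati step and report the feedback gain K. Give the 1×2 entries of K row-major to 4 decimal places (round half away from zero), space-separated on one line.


BᵀP = [18.0000 27.0000]
S = R + BᵀPB = [3] + [117.0000] = [120.0000]
BᵀPA = [0.0000 153.0000]
K = S⁻¹·BᵀPA = [0.0000 1.2750]
A−BK = [-3.0000 1.4500; 2.0000 -0.8250]
AᵀP(A−BK) = [117.0000 -54.0000; -54.0000 29.9250]
P' = Q + AᵀP(A−BK) = [125.0000 -53.0000; -53.0000 30.1750]
tr(P') = 155.1750

0.0000 1.2750


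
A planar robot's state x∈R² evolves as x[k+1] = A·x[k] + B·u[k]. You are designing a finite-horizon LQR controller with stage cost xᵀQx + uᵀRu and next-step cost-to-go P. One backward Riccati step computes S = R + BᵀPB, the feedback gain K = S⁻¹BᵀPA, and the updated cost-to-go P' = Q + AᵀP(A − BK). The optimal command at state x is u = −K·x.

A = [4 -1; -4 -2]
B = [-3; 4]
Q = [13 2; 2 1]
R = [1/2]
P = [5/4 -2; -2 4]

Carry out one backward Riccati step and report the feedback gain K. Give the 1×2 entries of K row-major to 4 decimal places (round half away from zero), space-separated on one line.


-1.0909 -0.2606

BᵀP = [-11.7500 22.0000]
S = R + BᵀPB = [1/2] + [123.2500] = [123.7500]
BᵀPA = [-135.0000 -32.2500]
K = S⁻¹·BᵀPA = [-1.0909 -0.2606]
A−BK = [0.7273 -1.7818; 0.3636 -0.9576]
AᵀP(A−BK) = [0.7273 -0.1818; -0.1818 0.8455]
P' = Q + AᵀP(A−BK) = [13.7273 1.8182; 1.8182 1.8455]
tr(P') = 15.5727


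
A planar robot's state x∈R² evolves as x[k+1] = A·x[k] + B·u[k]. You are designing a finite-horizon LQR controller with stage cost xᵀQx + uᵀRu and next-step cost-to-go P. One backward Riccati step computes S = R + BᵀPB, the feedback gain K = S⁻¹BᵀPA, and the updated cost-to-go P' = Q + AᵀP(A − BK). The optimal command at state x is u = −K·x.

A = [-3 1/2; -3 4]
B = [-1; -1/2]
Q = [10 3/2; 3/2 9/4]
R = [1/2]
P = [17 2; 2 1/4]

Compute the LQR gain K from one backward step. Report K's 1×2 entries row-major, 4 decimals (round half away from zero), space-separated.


BᵀP = [-18.0000 -2.1250]
S = R + BᵀPB = [1/2] + [19.0625] = [19.5625]
BᵀPA = [60.3750 -17.5000]
K = S⁻¹·BᵀPA = [3.0863 -0.8946]
A−BK = [0.0863 -0.3946; -1.4569 3.5527]
AᵀP(A−BK) = [4.9169 -1.4904; -1.4904 0.5950]
P' = Q + AᵀP(A−BK) = [14.9169 0.0096; 0.0096 2.8450]
tr(P') = 17.7620

3.0863 -0.8946


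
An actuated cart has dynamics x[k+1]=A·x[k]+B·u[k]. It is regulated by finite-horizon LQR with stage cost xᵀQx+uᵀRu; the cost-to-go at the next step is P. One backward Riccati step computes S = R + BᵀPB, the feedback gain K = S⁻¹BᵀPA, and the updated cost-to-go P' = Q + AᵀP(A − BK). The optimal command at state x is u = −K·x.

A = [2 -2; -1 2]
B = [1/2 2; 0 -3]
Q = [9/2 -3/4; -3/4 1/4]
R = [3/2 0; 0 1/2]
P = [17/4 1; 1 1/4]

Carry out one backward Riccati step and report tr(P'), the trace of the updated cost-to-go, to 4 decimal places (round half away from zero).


BᵀP = [2.1250 0.5000; 5.5000 1.2500]
S = R + BᵀPB = [3/2 0; 0 1/2] + [1.0625 2.7500; 2.7500 7.2500] = [2.5625 2.7500; 2.7500 7.7500]
BᵀPA = [3.7500 -3.2500; 9.7500 -8.5000]
K = S⁻¹·BᵀPA = [0.1830 -0.1474; 1.1931 -1.0445]
A−BK = [-0.4778 0.1626; 2.5794 -1.1334]
AᵀP(A−BK) = [0.9307 -0.7637; -0.7637 0.6429]
P' = Q + AᵀP(A−BK) = [5.4307 -1.5137; -1.5137 0.8929]
tr(P') = 6.3237

6.3237


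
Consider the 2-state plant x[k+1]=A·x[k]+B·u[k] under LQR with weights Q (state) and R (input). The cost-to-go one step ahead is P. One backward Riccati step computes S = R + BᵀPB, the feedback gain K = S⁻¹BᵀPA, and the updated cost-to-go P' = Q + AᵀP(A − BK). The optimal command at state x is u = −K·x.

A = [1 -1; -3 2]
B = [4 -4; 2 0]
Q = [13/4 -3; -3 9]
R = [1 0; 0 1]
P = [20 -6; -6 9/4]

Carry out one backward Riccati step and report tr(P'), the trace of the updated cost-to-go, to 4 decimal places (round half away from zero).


16.3785

BᵀP = [68.0000 -19.5000; -80.0000 24.0000]
S = R + BᵀPB = [1 0; 0 1] + [233.0000 -272.0000; -272.0000 320.0000] = [234.0000 -272.0000; -272.0000 321.0000]
BᵀPA = [126.5000 -107.0000; -152.0000 128.0000]
K = S⁻¹·BᵀPA = [-0.6527 0.4150; -1.0265 0.7504]
A−BK = [-0.4956 0.3416; -1.6947 1.1699]
AᵀP(A−BK) = [2.7754 -1.9358; -1.9358 1.3531]
P' = Q + AᵀP(A−BK) = [6.0254 -4.9358; -4.9358 10.3531]
tr(P') = 16.3785


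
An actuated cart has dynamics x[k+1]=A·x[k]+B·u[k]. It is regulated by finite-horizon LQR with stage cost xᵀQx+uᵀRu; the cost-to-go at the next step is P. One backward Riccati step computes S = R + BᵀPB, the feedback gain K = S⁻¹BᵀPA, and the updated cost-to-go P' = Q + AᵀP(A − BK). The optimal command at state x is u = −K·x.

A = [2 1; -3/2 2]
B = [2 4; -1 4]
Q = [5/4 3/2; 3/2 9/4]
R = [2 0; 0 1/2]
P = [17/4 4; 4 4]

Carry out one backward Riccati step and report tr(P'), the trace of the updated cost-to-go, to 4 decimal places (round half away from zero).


BᵀP = [4.5000 4.0000; 33.0000 32.0000]
S = R + BᵀPB = [2 0; 0 1/2] + [5.0000 34.0000; 34.0000 260.0000] = [7.0000 34.0000; 34.0000 260.5000]
BᵀPA = [3.0000 12.5000; 18.0000 97.0000]
K = S⁻¹·BᵀPA = [0.2539 -0.0625; 0.0360 0.3805]
A−BK = [1.3483 -0.3970; -1.3899 0.4154]
AᵀP(A−BK) = [0.5910 -0.1618; -0.1618 0.1210]
P' = Q + AᵀP(A−BK) = [1.8410 1.3382; 1.3382 2.3710]
tr(P') = 4.2120

4.2120


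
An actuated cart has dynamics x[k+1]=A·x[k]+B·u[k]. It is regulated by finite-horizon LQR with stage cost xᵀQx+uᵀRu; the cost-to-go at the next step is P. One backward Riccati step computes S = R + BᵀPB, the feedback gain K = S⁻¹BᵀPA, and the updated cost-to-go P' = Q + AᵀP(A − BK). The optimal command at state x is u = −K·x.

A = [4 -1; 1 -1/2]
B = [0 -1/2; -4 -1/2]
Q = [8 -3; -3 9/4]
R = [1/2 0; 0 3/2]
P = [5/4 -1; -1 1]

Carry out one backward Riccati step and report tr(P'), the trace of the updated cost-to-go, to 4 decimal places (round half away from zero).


14.6103

BᵀP = [4.0000 -4.0000; -0.1250 0.0000]
S = R + BᵀPB = [1/2 0; 0 3/2] + [16.0000 0.0000; 0.0000 0.0625] = [16.5000 0.0000; 0.0000 1.5625]
BᵀPA = [12.0000 -2.0000; -0.5000 0.1250]
K = S⁻¹·BᵀPA = [0.7273 -0.1212; -0.3200 0.0800]
A−BK = [3.8400 -0.9600; 3.7491 -0.9448]
AᵀP(A−BK) = [4.1127 -1.0055; -1.0055 0.2476]
P' = Q + AᵀP(A−BK) = [12.1127 -4.0055; -4.0055 2.4976]
tr(P') = 14.6103


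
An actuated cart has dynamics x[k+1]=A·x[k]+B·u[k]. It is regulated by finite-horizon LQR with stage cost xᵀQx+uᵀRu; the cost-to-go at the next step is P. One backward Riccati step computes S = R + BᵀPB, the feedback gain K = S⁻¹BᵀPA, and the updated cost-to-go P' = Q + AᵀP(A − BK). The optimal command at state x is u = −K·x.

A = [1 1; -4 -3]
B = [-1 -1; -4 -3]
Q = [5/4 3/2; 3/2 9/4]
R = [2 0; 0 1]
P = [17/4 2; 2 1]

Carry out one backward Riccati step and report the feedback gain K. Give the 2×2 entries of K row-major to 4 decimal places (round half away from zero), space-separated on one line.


BᵀP = [-12.2500 -6.0000; -10.2500 -5.0000]
S = R + BᵀPB = [2 0; 0 1] + [36.2500 30.2500; 30.2500 25.2500] = [38.2500 30.2500; 30.2500 26.2500]
BᵀPA = [11.7500 5.7500; 9.7500 4.7500]
K = S⁻¹·BᵀPA = [0.1517 0.0815; 0.1966 0.0871]
A−BK = [1.3483 1.1685; -2.8034 -2.4129]
AᵀP(A−BK) = [0.5506 0.4438; 0.4438 0.3680]
P' = Q + AᵀP(A−BK) = [1.8006 1.9438; 1.9438 2.6180]
tr(P') = 4.4185

0.1517 0.0815 0.1966 0.0871


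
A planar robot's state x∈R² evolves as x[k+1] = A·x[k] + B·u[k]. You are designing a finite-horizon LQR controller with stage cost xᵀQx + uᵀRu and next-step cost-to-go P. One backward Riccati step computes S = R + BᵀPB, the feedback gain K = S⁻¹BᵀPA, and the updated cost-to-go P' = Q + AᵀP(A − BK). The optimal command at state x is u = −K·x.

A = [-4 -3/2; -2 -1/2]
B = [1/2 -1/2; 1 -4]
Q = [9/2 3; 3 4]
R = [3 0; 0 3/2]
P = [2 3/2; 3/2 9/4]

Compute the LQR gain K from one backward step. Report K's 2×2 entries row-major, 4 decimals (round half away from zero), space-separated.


-0.5203 -0.1902 0.9229 0.2922

BᵀP = [2.5000 3.0000; -7.0000 -9.7500]
S = R + BᵀPB = [3 0; 0 3/2] + [4.2500 -13.2500; -13.2500 42.5000] = [7.2500 -13.2500; -13.2500 44.0000]
BᵀPA = [-16.0000 -5.2500; 47.5000 15.3750]
K = S⁻¹·BᵀPA = [-0.5203 -0.1902; 0.9229 0.2922]
A−BK = [-3.2784 -1.2588; 2.2118 0.8588]
AᵀP(A−BK) = [12.8392 4.8294; 4.8294 1.8221]
P' = Q + AᵀP(A−BK) = [17.3392 7.8294; 7.8294 5.8221]
tr(P') = 23.1613


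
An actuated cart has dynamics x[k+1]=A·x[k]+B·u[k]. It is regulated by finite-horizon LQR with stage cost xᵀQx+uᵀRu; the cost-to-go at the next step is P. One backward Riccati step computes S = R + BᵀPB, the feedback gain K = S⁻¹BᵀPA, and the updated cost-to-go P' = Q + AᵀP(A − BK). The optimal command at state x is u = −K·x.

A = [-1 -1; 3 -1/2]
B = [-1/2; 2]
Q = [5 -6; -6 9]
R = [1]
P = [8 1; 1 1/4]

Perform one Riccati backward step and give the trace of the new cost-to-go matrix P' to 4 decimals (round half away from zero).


23.3125

BᵀP = [-2.0000 0.0000]
S = R + BᵀPB = [1] + [1.0000] = [2.0000]
BᵀPA = [2.0000 2.0000]
K = S⁻¹·BᵀPA = [1.0000 1.0000]
A−BK = [-0.5000 -0.5000; 1.0000 -2.5000]
AᵀP(A−BK) = [2.2500 3.1250; 3.1250 7.0625]
P' = Q + AᵀP(A−BK) = [7.2500 -2.8750; -2.8750 16.0625]
tr(P') = 23.3125


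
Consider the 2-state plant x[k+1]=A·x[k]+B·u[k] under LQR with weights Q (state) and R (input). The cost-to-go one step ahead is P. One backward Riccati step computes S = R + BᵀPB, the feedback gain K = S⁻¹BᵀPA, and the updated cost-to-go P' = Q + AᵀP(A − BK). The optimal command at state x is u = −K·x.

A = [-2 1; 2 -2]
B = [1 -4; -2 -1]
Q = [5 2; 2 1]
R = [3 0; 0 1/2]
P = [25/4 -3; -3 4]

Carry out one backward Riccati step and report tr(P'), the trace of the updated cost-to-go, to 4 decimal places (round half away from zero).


BᵀP = [12.2500 -11.0000; -22.0000 8.0000]
S = R + BᵀPB = [3 0; 0 1/2] + [34.2500 -38.0000; -38.0000 80.0000] = [37.2500 -38.0000; -38.0000 80.5000]
BᵀPA = [-46.5000 34.2500; 60.0000 -38.0000]
K = S⁻¹·BᵀPA = [-0.9412 0.8447; 0.3010 -0.0733]
A−BK = [0.1454 -0.1380; 0.4186 -0.3840]
AᵀP(A−BK) = [3.1709 -2.8237; -2.8237 2.5340]
P' = Q + AᵀP(A−BK) = [8.1709 -0.8237; -0.8237 3.5340]
tr(P') = 11.7048

11.7048


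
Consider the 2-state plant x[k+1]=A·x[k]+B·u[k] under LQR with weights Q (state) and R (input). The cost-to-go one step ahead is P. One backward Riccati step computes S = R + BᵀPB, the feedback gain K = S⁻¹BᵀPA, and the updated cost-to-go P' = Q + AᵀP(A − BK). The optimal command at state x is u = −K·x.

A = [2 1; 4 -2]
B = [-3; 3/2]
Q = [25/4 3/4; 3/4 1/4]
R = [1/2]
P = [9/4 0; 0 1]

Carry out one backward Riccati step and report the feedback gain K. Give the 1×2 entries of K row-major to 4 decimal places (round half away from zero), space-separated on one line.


-0.3261 -0.4239

BᵀP = [-6.7500 1.5000]
S = R + BᵀPB = [1/2] + [22.5000] = [23.0000]
BᵀPA = [-7.5000 -9.7500]
K = S⁻¹·BᵀPA = [-0.3261 -0.4239]
A−BK = [1.0217 -0.2717; 4.4891 -1.3641]
AᵀP(A−BK) = [22.5543 -6.6793; -6.6793 2.1168]
P' = Q + AᵀP(A−BK) = [28.8043 -5.9293; -5.9293 2.3668]
tr(P') = 31.1712


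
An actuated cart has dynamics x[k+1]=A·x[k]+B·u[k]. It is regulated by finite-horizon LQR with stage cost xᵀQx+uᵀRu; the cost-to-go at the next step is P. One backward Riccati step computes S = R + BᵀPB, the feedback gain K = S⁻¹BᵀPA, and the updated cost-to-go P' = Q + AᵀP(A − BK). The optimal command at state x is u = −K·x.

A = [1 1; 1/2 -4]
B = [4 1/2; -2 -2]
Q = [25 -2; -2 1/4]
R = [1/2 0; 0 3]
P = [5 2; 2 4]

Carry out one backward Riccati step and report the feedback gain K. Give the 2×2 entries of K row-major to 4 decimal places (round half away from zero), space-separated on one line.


BᵀP = [16.0000 0.0000; -1.5000 -7.0000]
S = R + BᵀPB = [1/2 0; 0 3] + [64.0000 8.0000; 8.0000 13.2500] = [64.5000 8.0000; 8.0000 16.2500]
BᵀPA = [16.0000 16.0000; -5.0000 26.5000]
K = S⁻¹·BᵀPA = [0.3048 0.0488; -0.4578 1.6068]
A−BK = [0.0095 0.0015; 0.1941 -0.6889]
AᵀP(A−BK) = [0.8337 -2.7466; -2.7466 9.6405]
P' = Q + AᵀP(A−BK) = [25.8337 -4.7466; -4.7466 9.8905]
tr(P') = 35.7243

0.3048 0.0488 -0.4578 1.6068


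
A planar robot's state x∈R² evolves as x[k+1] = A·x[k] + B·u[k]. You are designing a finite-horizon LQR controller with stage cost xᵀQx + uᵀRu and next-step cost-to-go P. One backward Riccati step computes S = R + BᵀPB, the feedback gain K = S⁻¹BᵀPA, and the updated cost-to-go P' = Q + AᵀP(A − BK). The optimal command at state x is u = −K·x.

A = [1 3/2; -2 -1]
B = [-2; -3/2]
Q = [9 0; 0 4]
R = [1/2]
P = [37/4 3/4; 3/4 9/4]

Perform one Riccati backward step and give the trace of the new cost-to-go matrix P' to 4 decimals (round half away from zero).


34.1710

BᵀP = [-19.6250 -4.8750]
S = R + BᵀPB = [1/2] + [46.5625] = [47.0625]
BᵀPA = [-9.8750 -24.5625]
K = S⁻¹·BᵀPA = [-0.2098 -0.5219]
A−BK = [0.5803 0.4562; -2.3147 -1.7829]
AᵀP(A−BK) = [13.1780 10.2211; 10.2211 7.9930]
P' = Q + AᵀP(A−BK) = [22.1780 10.2211; 10.2211 11.9930]
tr(P') = 34.1710


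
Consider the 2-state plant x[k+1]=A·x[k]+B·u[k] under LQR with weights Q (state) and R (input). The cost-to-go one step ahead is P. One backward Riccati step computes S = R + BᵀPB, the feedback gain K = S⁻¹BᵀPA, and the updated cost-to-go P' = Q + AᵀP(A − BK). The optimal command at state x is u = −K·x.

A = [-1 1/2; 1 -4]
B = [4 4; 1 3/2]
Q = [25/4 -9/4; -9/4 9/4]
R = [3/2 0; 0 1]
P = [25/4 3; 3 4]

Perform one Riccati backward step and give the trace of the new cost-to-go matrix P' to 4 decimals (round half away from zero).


BᵀP = [28.0000 16.0000; 29.5000 18.0000]
S = R + BᵀPB = [3/2 0; 0 1] + [128.0000 136.0000; 136.0000 145.0000] = [129.5000 136.0000; 136.0000 146.0000]
BᵀPA = [-12.0000 -50.0000; -11.5000 -57.2500]
K = S⁻¹·BᵀPA = [-0.4574 1.1825; 0.3473 -1.4936]
A−BK = [-0.5596 1.7445; 0.9364 -2.9421]
AᵀP(A−BK) = [2.7552 -8.6118; -8.6118 27.1772]
P' = Q + AᵀP(A−BK) = [9.0052 -10.8618; -10.8618 29.4272]
tr(P') = 38.4324

38.4324
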